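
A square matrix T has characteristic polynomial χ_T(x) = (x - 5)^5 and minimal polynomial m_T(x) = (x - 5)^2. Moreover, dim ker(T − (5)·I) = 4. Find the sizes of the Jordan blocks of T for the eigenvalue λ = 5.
Block sizes for λ = 5: [2, 1, 1, 1]

Step 1 — from the characteristic polynomial, algebraic multiplicity of λ = 5 is 5. From dim ker(T − (5)·I) = 4, there are exactly 4 Jordan blocks for λ = 5.
Step 2 — from the minimal polynomial, the factor (x − 5)^2 tells us the largest block for λ = 5 has size 2.
Step 3 — with total size 5, 4 blocks, and largest block 2, the block sizes (in nonincreasing order) are [2, 1, 1, 1].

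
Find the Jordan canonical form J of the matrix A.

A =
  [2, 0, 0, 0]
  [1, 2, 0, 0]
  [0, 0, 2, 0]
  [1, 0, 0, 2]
J_2(2) ⊕ J_1(2) ⊕ J_1(2)

The characteristic polynomial is
  det(x·I − A) = x^4 - 8*x^3 + 24*x^2 - 32*x + 16 = (x - 2)^4

Eigenvalues and multiplicities (the geometric multiplicity of λ is n − rank(A − λI), which equals the number of Jordan blocks for λ):
  λ = 2: algebraic multiplicity = 4, geometric multiplicity = 3

Determining the block sizes for each eigenvalue:
  λ = 2: 3 blocks summing to 4 forces exactly one block of size 2 and the rest size 1 → block sizes [2, 1, 1]

Assembling the blocks gives a Jordan form
J =
  [2, 1, 0, 0]
  [0, 2, 0, 0]
  [0, 0, 2, 0]
  [0, 0, 0, 2]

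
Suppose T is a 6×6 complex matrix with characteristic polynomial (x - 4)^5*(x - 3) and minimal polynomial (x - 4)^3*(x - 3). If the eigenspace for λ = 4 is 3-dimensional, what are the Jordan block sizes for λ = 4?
Block sizes for λ = 4: [3, 1, 1]

Step 1 — from the characteristic polynomial, algebraic multiplicity of λ = 4 is 5. From dim ker(T − (4)·I) = 3, there are exactly 3 Jordan blocks for λ = 4.
Step 2 — from the minimal polynomial, the factor (x − 4)^3 tells us the largest block for λ = 4 has size 3.
Step 3 — with total size 5, 3 blocks, and largest block 3, the block sizes (in nonincreasing order) are [3, 1, 1].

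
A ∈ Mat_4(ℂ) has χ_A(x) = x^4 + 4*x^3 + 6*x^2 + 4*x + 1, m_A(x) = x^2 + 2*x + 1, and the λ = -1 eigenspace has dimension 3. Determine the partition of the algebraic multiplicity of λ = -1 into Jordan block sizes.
Block sizes for λ = -1: [2, 1, 1]

Step 1 — from the characteristic polynomial, algebraic multiplicity of λ = -1 is 4. From dim ker(A − (-1)·I) = 3, there are exactly 3 Jordan blocks for λ = -1.
Step 2 — from the minimal polynomial, the factor (x + 1)^2 tells us the largest block for λ = -1 has size 2.
Step 3 — with total size 4, 3 blocks, and largest block 2, the block sizes (in nonincreasing order) are [2, 1, 1].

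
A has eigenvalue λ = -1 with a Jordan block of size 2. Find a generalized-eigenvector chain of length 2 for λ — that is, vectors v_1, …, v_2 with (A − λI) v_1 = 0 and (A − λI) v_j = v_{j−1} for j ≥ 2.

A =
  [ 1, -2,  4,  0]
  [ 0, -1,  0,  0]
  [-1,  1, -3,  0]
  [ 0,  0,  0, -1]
A Jordan chain for λ = -1 of length 2:
v_1 = (2, 0, -1, 0)ᵀ
v_2 = (1, 0, 0, 0)ᵀ

Let N = A − (-1)·I. We want v_2 with N^2 v_2 = 0 but N^1 v_2 ≠ 0; then v_{j-1} := N · v_j for j = 2, …, 2.

Pick v_2 = (1, 0, 0, 0)ᵀ.
Then v_1 = N · v_2 = (2, 0, -1, 0)ᵀ.

Sanity check: (A − (-1)·I) v_1 = (0, 0, 0, 0)ᵀ = 0. ✓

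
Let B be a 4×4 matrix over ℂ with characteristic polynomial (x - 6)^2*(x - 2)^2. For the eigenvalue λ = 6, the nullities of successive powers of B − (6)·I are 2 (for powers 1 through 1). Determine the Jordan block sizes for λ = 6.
Block sizes for λ = 6: [1, 1]

From the dimensions of kernels of powers, the number of Jordan blocks of size at least j is d_j − d_{j−1} where d_j = dim ker(N^j) (with d_0 = 0). Computing the differences gives [2].
The number of blocks of size exactly k is (#blocks of size ≥ k) − (#blocks of size ≥ k + 1), so the partition is: 2 block(s) of size 1.
In nonincreasing order the block sizes are [1, 1].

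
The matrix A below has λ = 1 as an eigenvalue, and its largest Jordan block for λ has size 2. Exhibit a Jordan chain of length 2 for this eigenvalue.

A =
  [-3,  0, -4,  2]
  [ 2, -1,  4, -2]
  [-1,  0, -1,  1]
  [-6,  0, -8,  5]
A Jordan chain for λ = 1 of length 2:
v_1 = (0, 0, 1, 2)ᵀ
v_2 = (1, -1, -1, 0)ᵀ

Let N = A − (1)·I. We want v_2 with N^2 v_2 = 0 but N^1 v_2 ≠ 0; then v_{j-1} := N · v_j for j = 2, …, 2.

Pick v_2 = (1, -1, -1, 0)ᵀ.
Then v_1 = N · v_2 = (0, 0, 1, 2)ᵀ.

Sanity check: (A − (1)·I) v_1 = (0, 0, 0, 0)ᵀ = 0. ✓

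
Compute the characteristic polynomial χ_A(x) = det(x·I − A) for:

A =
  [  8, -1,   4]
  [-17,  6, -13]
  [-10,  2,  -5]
x^3 - 9*x^2 + 27*x - 27

Expanding det(x·I − A) (e.g. by cofactor expansion or by noting that A is similar to its Jordan form J, which has the same characteristic polynomial as A) gives
  χ_A(x) = x^3 - 9*x^2 + 27*x - 27
which factors as (x - 3)^3. The eigenvalues (with algebraic multiplicities) are λ = 3 with multiplicity 3.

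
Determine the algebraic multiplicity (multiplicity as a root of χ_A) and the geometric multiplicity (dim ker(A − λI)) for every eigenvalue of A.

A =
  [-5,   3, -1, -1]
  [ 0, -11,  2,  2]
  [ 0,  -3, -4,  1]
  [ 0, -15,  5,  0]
λ = -5: alg = 4, geom = 3

Step 1 — factor the characteristic polynomial to read off the algebraic multiplicities:
  χ_A(x) = (x + 5)^4

Step 2 — compute geometric multiplicities via the rank-nullity identity g(λ) = n − rank(A − λI):
  rank(A − (-5)·I) = 1, so dim ker(A − (-5)·I) = n − 1 = 3

Summary:
  λ = -5: algebraic multiplicity = 4, geometric multiplicity = 3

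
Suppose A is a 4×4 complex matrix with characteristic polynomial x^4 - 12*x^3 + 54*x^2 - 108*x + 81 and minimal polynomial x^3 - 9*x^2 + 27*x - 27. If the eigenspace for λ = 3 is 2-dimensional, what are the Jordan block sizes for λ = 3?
Block sizes for λ = 3: [3, 1]

Step 1 — from the characteristic polynomial, algebraic multiplicity of λ = 3 is 4. From dim ker(A − (3)·I) = 2, there are exactly 2 Jordan blocks for λ = 3.
Step 2 — from the minimal polynomial, the factor (x − 3)^3 tells us the largest block for λ = 3 has size 3.
Step 3 — with total size 4, 2 blocks, and largest block 3, the block sizes (in nonincreasing order) are [3, 1].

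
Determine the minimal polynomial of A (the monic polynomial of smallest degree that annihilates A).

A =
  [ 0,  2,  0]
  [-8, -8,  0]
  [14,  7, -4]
x^2 + 8*x + 16

The characteristic polynomial is χ_A(x) = (x + 4)^3, so the eigenvalues are known. The minimal polynomial is
  m_A(x) = Π_λ (x − λ)^{k_λ}
where k_λ is the size of the *largest* Jordan block for λ (equivalently, the smallest k with (A − λI)^k v = 0 for every generalised eigenvector v of λ).

  λ = -4: largest Jordan block has size 2, contributing (x + 4)^2

So m_A(x) = (x + 4)^2 = x^2 + 8*x + 16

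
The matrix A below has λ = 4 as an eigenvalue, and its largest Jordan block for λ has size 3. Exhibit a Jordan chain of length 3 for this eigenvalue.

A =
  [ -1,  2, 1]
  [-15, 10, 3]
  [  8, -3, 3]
A Jordan chain for λ = 4 of length 3:
v_1 = (3, 9, -3)ᵀ
v_2 = (-5, -15, 8)ᵀ
v_3 = (1, 0, 0)ᵀ

Let N = A − (4)·I. We want v_3 with N^3 v_3 = 0 but N^2 v_3 ≠ 0; then v_{j-1} := N · v_j for j = 3, …, 2.

Pick v_3 = (1, 0, 0)ᵀ.
Then v_2 = N · v_3 = (-5, -15, 8)ᵀ.
Then v_1 = N · v_2 = (3, 9, -3)ᵀ.

Sanity check: (A − (4)·I) v_1 = (0, 0, 0)ᵀ = 0. ✓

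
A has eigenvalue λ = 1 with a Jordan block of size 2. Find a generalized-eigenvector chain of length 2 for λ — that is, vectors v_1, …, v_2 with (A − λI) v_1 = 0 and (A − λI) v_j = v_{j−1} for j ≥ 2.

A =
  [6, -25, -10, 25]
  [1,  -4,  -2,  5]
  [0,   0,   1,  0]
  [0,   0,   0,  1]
A Jordan chain for λ = 1 of length 2:
v_1 = (5, 1, 0, 0)ᵀ
v_2 = (1, 0, 0, 0)ᵀ

Let N = A − (1)·I. We want v_2 with N^2 v_2 = 0 but N^1 v_2 ≠ 0; then v_{j-1} := N · v_j for j = 2, …, 2.

Pick v_2 = (1, 0, 0, 0)ᵀ.
Then v_1 = N · v_2 = (5, 1, 0, 0)ᵀ.

Sanity check: (A − (1)·I) v_1 = (0, 0, 0, 0)ᵀ = 0. ✓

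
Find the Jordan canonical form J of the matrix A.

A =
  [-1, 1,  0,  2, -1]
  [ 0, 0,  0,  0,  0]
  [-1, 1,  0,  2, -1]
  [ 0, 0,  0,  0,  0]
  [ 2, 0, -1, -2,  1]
J_3(0) ⊕ J_1(0) ⊕ J_1(0)

The characteristic polynomial is
  det(x·I − A) = x^5

Eigenvalues and multiplicities (the geometric multiplicity of λ is n − rank(A − λI), which equals the number of Jordan blocks for λ):
  λ = 0: algebraic multiplicity = 5, geometric multiplicity = 3

Determining the block sizes for each eigenvalue:
  λ = 0: with am = 5 and gm = 3, the partition is not yet determined (e.g. several partitions of 5 into 3 parts exist). Let N = A − (0)·I. Computing rank(N^1) = 2, rank(N^2) = 1, rank(N^3) = 0; the number of blocks of size ≥ j is rank(N^{j−1}) − rank(N^j), giving [3, 1, 1]. So we have 1 block(s) of size 3, 2 block(s) of size 1 → block sizes [3, 1, 1]

Assembling the blocks gives a Jordan form
J =
  [0, 1, 0, 0, 0]
  [0, 0, 1, 0, 0]
  [0, 0, 0, 0, 0]
  [0, 0, 0, 0, 0]
  [0, 0, 0, 0, 0]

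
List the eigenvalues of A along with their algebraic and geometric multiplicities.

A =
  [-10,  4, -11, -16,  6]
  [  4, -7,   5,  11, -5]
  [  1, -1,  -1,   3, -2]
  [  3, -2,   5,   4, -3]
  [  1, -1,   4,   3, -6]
λ = -4: alg = 5, geom = 2

Step 1 — factor the characteristic polynomial to read off the algebraic multiplicities:
  χ_A(x) = (x + 4)^5

Step 2 — compute geometric multiplicities via the rank-nullity identity g(λ) = n − rank(A − λI):
  rank(A − (-4)·I) = 3, so dim ker(A − (-4)·I) = n − 3 = 2

Summary:
  λ = -4: algebraic multiplicity = 5, geometric multiplicity = 2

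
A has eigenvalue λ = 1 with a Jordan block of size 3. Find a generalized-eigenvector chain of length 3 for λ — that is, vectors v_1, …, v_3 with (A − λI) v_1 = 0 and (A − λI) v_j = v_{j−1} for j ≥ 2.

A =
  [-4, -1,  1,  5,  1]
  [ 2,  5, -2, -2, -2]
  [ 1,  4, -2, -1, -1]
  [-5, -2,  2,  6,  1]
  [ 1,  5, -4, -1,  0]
A Jordan chain for λ = 1 of length 3:
v_1 = (0, 4, 4, -1, 5)ᵀ
v_2 = (-5, 2, 1, -5, 1)ᵀ
v_3 = (1, 0, 0, 0, 0)ᵀ

Let N = A − (1)·I. We want v_3 with N^3 v_3 = 0 but N^2 v_3 ≠ 0; then v_{j-1} := N · v_j for j = 3, …, 2.

Pick v_3 = (1, 0, 0, 0, 0)ᵀ.
Then v_2 = N · v_3 = (-5, 2, 1, -5, 1)ᵀ.
Then v_1 = N · v_2 = (0, 4, 4, -1, 5)ᵀ.

Sanity check: (A − (1)·I) v_1 = (0, 0, 0, 0, 0)ᵀ = 0. ✓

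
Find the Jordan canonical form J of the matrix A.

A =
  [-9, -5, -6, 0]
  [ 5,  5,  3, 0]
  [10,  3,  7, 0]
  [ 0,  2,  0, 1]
J_3(1) ⊕ J_1(1)

The characteristic polynomial is
  det(x·I − A) = x^4 - 4*x^3 + 6*x^2 - 4*x + 1 = (x - 1)^4

Eigenvalues and multiplicities (the geometric multiplicity of λ is n − rank(A − λI), which equals the number of Jordan blocks for λ):
  λ = 1: algebraic multiplicity = 4, geometric multiplicity = 2

Determining the block sizes for each eigenvalue:
  λ = 1: with am = 4 and gm = 2, the partition is not yet determined (e.g. several partitions of 4 into 2 parts exist). Let N = A − (1)·I. Computing rank(N^1) = 2, rank(N^2) = 1, rank(N^3) = 0; the number of blocks of size ≥ j is rank(N^{j−1}) − rank(N^j), giving [2, 1, 1]. So we have 1 block(s) of size 3, 1 block(s) of size 1 → block sizes [3, 1]

Assembling the blocks gives a Jordan form
J =
  [1, 1, 0, 0]
  [0, 1, 1, 0]
  [0, 0, 1, 0]
  [0, 0, 0, 1]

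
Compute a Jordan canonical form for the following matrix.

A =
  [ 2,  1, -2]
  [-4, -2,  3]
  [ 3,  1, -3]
J_3(-1)

The characteristic polynomial is
  det(x·I − A) = x^3 + 3*x^2 + 3*x + 1 = (x + 1)^3

Eigenvalues and multiplicities (the geometric multiplicity of λ is n − rank(A − λI), which equals the number of Jordan blocks for λ):
  λ = -1: algebraic multiplicity = 3, geometric multiplicity = 1

Determining the block sizes for each eigenvalue:
  λ = -1: one block (gm = 1), so the single block has size am = 3 → block sizes [3]

Assembling the blocks gives a Jordan form
J =
  [-1,  1,  0]
  [ 0, -1,  1]
  [ 0,  0, -1]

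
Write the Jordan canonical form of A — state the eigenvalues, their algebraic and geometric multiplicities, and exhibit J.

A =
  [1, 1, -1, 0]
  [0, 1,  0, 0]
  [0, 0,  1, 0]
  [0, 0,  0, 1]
J_2(1) ⊕ J_1(1) ⊕ J_1(1)

The characteristic polynomial is
  det(x·I − A) = x^4 - 4*x^3 + 6*x^2 - 4*x + 1 = (x - 1)^4

Eigenvalues and multiplicities (the geometric multiplicity of λ is n − rank(A − λI), which equals the number of Jordan blocks for λ):
  λ = 1: algebraic multiplicity = 4, geometric multiplicity = 3

Determining the block sizes for each eigenvalue:
  λ = 1: 3 blocks summing to 4 forces exactly one block of size 2 and the rest size 1 → block sizes [2, 1, 1]

Assembling the blocks gives a Jordan form
J =
  [1, 1, 0, 0]
  [0, 1, 0, 0]
  [0, 0, 1, 0]
  [0, 0, 0, 1]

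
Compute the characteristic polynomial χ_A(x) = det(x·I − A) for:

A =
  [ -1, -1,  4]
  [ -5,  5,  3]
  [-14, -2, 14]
x^3 - 18*x^2 + 108*x - 216

Expanding det(x·I − A) (e.g. by cofactor expansion or by noting that A is similar to its Jordan form J, which has the same characteristic polynomial as A) gives
  χ_A(x) = x^3 - 18*x^2 + 108*x - 216
which factors as (x - 6)^3. The eigenvalues (with algebraic multiplicities) are λ = 6 with multiplicity 3.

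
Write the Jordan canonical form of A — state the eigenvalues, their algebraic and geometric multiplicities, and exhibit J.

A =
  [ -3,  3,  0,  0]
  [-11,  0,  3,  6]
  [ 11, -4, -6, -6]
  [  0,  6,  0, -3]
J_3(-3) ⊕ J_1(-3)

The characteristic polynomial is
  det(x·I − A) = x^4 + 12*x^3 + 54*x^2 + 108*x + 81 = (x + 3)^4

Eigenvalues and multiplicities (the geometric multiplicity of λ is n − rank(A − λI), which equals the number of Jordan blocks for λ):
  λ = -3: algebraic multiplicity = 4, geometric multiplicity = 2

Determining the block sizes for each eigenvalue:
  λ = -3: with am = 4 and gm = 2, the partition is not yet determined (e.g. several partitions of 4 into 2 parts exist). Let N = A − (-3)·I. Computing rank(N^1) = 2, rank(N^2) = 1, rank(N^3) = 0; the number of blocks of size ≥ j is rank(N^{j−1}) − rank(N^j), giving [2, 1, 1]. So we have 1 block(s) of size 3, 1 block(s) of size 1 → block sizes [3, 1]

Assembling the blocks gives a Jordan form
J =
  [-3,  1,  0,  0]
  [ 0, -3,  1,  0]
  [ 0,  0, -3,  0]
  [ 0,  0,  0, -3]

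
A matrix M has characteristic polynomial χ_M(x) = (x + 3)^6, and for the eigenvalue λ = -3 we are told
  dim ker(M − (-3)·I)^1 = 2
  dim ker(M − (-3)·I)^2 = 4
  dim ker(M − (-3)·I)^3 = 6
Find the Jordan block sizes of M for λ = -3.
Block sizes for λ = -3: [3, 3]

From the dimensions of kernels of powers, the number of Jordan blocks of size at least j is d_j − d_{j−1} where d_j = dim ker(N^j) (with d_0 = 0). Computing the differences gives [2, 2, 2].
The number of blocks of size exactly k is (#blocks of size ≥ k) − (#blocks of size ≥ k + 1), so the partition is: 2 block(s) of size 3.
In nonincreasing order the block sizes are [3, 3].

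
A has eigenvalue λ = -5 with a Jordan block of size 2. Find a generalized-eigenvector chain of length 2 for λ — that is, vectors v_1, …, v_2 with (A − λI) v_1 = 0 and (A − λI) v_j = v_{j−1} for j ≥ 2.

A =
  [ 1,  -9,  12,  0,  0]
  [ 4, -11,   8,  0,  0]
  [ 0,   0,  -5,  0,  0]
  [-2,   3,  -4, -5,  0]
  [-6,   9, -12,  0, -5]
A Jordan chain for λ = -5 of length 2:
v_1 = (6, 4, 0, -2, -6)ᵀ
v_2 = (1, 0, 0, 0, 0)ᵀ

Let N = A − (-5)·I. We want v_2 with N^2 v_2 = 0 but N^1 v_2 ≠ 0; then v_{j-1} := N · v_j for j = 2, …, 2.

Pick v_2 = (1, 0, 0, 0, 0)ᵀ.
Then v_1 = N · v_2 = (6, 4, 0, -2, -6)ᵀ.

Sanity check: (A − (-5)·I) v_1 = (0, 0, 0, 0, 0)ᵀ = 0. ✓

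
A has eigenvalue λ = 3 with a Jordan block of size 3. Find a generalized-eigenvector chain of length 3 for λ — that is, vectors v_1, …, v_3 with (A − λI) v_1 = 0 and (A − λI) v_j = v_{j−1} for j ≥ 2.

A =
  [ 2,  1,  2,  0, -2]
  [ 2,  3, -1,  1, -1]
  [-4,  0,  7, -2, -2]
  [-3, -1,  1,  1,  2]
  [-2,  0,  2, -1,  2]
A Jordan chain for λ = 3 of length 3:
v_1 = (-1, 1, -2, -1, -1)ᵀ
v_2 = (-1, 2, -4, -3, -2)ᵀ
v_3 = (1, 0, 0, 0, 0)ᵀ

Let N = A − (3)·I. We want v_3 with N^3 v_3 = 0 but N^2 v_3 ≠ 0; then v_{j-1} := N · v_j for j = 3, …, 2.

Pick v_3 = (1, 0, 0, 0, 0)ᵀ.
Then v_2 = N · v_3 = (-1, 2, -4, -3, -2)ᵀ.
Then v_1 = N · v_2 = (-1, 1, -2, -1, -1)ᵀ.

Sanity check: (A − (3)·I) v_1 = (0, 0, 0, 0, 0)ᵀ = 0. ✓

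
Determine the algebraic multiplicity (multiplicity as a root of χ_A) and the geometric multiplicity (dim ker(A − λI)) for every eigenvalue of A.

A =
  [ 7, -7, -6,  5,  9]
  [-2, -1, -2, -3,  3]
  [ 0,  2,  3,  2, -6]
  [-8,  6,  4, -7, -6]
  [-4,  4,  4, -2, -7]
λ = -1: alg = 5, geom = 3

Step 1 — factor the characteristic polynomial to read off the algebraic multiplicities:
  χ_A(x) = (x + 1)^5

Step 2 — compute geometric multiplicities via the rank-nullity identity g(λ) = n − rank(A − λI):
  rank(A − (-1)·I) = 2, so dim ker(A − (-1)·I) = n − 2 = 3

Summary:
  λ = -1: algebraic multiplicity = 5, geometric multiplicity = 3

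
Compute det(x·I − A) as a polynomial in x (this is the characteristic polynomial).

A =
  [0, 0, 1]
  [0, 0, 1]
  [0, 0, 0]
x^3

Expanding det(x·I − A) (e.g. by cofactor expansion or by noting that A is similar to its Jordan form J, which has the same characteristic polynomial as A) gives
  χ_A(x) = x^3
which factors as x^3. The eigenvalues (with algebraic multiplicities) are λ = 0 with multiplicity 3.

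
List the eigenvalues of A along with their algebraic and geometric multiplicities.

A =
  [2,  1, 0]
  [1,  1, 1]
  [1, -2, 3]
λ = 2: alg = 3, geom = 1

Step 1 — factor the characteristic polynomial to read off the algebraic multiplicities:
  χ_A(x) = (x - 2)^3

Step 2 — compute geometric multiplicities via the rank-nullity identity g(λ) = n − rank(A − λI):
  rank(A − (2)·I) = 2, so dim ker(A − (2)·I) = n − 2 = 1

Summary:
  λ = 2: algebraic multiplicity = 3, geometric multiplicity = 1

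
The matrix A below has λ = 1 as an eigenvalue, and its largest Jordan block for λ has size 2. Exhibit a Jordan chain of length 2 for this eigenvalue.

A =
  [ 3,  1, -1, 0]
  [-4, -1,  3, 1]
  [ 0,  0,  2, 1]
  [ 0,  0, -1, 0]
A Jordan chain for λ = 1 of length 2:
v_1 = (2, -4, 0, 0)ᵀ
v_2 = (1, 0, 0, 0)ᵀ

Let N = A − (1)·I. We want v_2 with N^2 v_2 = 0 but N^1 v_2 ≠ 0; then v_{j-1} := N · v_j for j = 2, …, 2.

Pick v_2 = (1, 0, 0, 0)ᵀ.
Then v_1 = N · v_2 = (2, -4, 0, 0)ᵀ.

Sanity check: (A − (1)·I) v_1 = (0, 0, 0, 0)ᵀ = 0. ✓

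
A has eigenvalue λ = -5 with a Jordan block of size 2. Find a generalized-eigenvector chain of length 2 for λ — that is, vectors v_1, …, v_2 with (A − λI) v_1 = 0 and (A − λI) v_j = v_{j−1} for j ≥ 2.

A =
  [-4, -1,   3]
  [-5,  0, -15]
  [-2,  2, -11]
A Jordan chain for λ = -5 of length 2:
v_1 = (1, -5, -2)ᵀ
v_2 = (1, 0, 0)ᵀ

Let N = A − (-5)·I. We want v_2 with N^2 v_2 = 0 but N^1 v_2 ≠ 0; then v_{j-1} := N · v_j for j = 2, …, 2.

Pick v_2 = (1, 0, 0)ᵀ.
Then v_1 = N · v_2 = (1, -5, -2)ᵀ.

Sanity check: (A − (-5)·I) v_1 = (0, 0, 0)ᵀ = 0. ✓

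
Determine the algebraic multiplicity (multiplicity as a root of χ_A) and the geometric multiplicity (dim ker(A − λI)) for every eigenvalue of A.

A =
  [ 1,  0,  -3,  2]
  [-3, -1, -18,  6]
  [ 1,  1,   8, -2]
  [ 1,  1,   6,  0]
λ = 2: alg = 4, geom = 2

Step 1 — factor the characteristic polynomial to read off the algebraic multiplicities:
  χ_A(x) = (x - 2)^4

Step 2 — compute geometric multiplicities via the rank-nullity identity g(λ) = n − rank(A − λI):
  rank(A − (2)·I) = 2, so dim ker(A − (2)·I) = n − 2 = 2

Summary:
  λ = 2: algebraic multiplicity = 4, geometric multiplicity = 2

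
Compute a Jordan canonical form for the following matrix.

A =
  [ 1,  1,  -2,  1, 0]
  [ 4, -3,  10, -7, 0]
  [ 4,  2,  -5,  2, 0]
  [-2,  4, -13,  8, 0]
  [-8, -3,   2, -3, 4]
J_3(-1) ⊕ J_1(4) ⊕ J_1(4)

The characteristic polynomial is
  det(x·I − A) = x^5 - 5*x^4 - 5*x^3 + 25*x^2 + 40*x + 16 = (x - 4)^2*(x + 1)^3

Eigenvalues and multiplicities (the geometric multiplicity of λ is n − rank(A − λI), which equals the number of Jordan blocks for λ):
  λ = -1: algebraic multiplicity = 3, geometric multiplicity = 1
  λ = 4: algebraic multiplicity = 2, geometric multiplicity = 2

Determining the block sizes for each eigenvalue:
  λ = -1: one block (gm = 1), so the single block has size am = 3 → block sizes [3]
  λ = 4: gm = am = 2, so every block has size 1 → block sizes [1, 1]

Assembling the blocks gives a Jordan form
J =
  [-1,  1,  0, 0, 0]
  [ 0, -1,  1, 0, 0]
  [ 0,  0, -1, 0, 0]
  [ 0,  0,  0, 4, 0]
  [ 0,  0,  0, 0, 4]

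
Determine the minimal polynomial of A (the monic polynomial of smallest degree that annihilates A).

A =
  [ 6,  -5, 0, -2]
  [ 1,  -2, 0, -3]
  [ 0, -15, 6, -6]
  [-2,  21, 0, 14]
x^3 - 18*x^2 + 108*x - 216

The characteristic polynomial is χ_A(x) = (x - 6)^4, so the eigenvalues are known. The minimal polynomial is
  m_A(x) = Π_λ (x − λ)^{k_λ}
where k_λ is the size of the *largest* Jordan block for λ (equivalently, the smallest k with (A − λI)^k v = 0 for every generalised eigenvector v of λ).

  λ = 6: largest Jordan block has size 3, contributing (x − 6)^3

So m_A(x) = (x - 6)^3 = x^3 - 18*x^2 + 108*x - 216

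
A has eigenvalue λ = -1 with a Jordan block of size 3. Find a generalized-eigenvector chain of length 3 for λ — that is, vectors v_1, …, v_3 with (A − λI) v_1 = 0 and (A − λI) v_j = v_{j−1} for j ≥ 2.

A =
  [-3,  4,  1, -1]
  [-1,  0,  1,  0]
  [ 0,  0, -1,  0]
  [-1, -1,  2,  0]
A Jordan chain for λ = -1 of length 3:
v_1 = (1, 1, 0, 2)ᵀ
v_2 = (-2, -1, 0, -1)ᵀ
v_3 = (1, 0, 0, 0)ᵀ

Let N = A − (-1)·I. We want v_3 with N^3 v_3 = 0 but N^2 v_3 ≠ 0; then v_{j-1} := N · v_j for j = 3, …, 2.

Pick v_3 = (1, 0, 0, 0)ᵀ.
Then v_2 = N · v_3 = (-2, -1, 0, -1)ᵀ.
Then v_1 = N · v_2 = (1, 1, 0, 2)ᵀ.

Sanity check: (A − (-1)·I) v_1 = (0, 0, 0, 0)ᵀ = 0. ✓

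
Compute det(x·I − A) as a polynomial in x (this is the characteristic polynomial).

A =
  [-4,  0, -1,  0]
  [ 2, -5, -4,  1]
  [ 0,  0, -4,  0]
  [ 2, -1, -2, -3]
x^4 + 16*x^3 + 96*x^2 + 256*x + 256

Expanding det(x·I − A) (e.g. by cofactor expansion or by noting that A is similar to its Jordan form J, which has the same characteristic polynomial as A) gives
  χ_A(x) = x^4 + 16*x^3 + 96*x^2 + 256*x + 256
which factors as (x + 4)^4. The eigenvalues (with algebraic multiplicities) are λ = -4 with multiplicity 4.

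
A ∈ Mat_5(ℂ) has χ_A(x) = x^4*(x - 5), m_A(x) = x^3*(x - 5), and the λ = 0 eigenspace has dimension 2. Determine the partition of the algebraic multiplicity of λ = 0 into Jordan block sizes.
Block sizes for λ = 0: [3, 1]

Step 1 — from the characteristic polynomial, algebraic multiplicity of λ = 0 is 4. From dim ker(A − (0)·I) = 2, there are exactly 2 Jordan blocks for λ = 0.
Step 2 — from the minimal polynomial, the factor (x − 0)^3 tells us the largest block for λ = 0 has size 3.
Step 3 — with total size 4, 2 blocks, and largest block 3, the block sizes (in nonincreasing order) are [3, 1].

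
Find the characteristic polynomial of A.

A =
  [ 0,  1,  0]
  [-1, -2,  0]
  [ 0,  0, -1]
x^3 + 3*x^2 + 3*x + 1

Expanding det(x·I − A) (e.g. by cofactor expansion or by noting that A is similar to its Jordan form J, which has the same characteristic polynomial as A) gives
  χ_A(x) = x^3 + 3*x^2 + 3*x + 1
which factors as (x + 1)^3. The eigenvalues (with algebraic multiplicities) are λ = -1 with multiplicity 3.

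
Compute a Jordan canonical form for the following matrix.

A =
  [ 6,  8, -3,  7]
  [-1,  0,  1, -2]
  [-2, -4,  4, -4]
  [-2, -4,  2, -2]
J_3(2) ⊕ J_1(2)

The characteristic polynomial is
  det(x·I − A) = x^4 - 8*x^3 + 24*x^2 - 32*x + 16 = (x - 2)^4

Eigenvalues and multiplicities (the geometric multiplicity of λ is n − rank(A − λI), which equals the number of Jordan blocks for λ):
  λ = 2: algebraic multiplicity = 4, geometric multiplicity = 2

Determining the block sizes for each eigenvalue:
  λ = 2: with am = 4 and gm = 2, the partition is not yet determined (e.g. several partitions of 4 into 2 parts exist). Let N = A − (2)·I. Computing rank(N^1) = 2, rank(N^2) = 1, rank(N^3) = 0; the number of blocks of size ≥ j is rank(N^{j−1}) − rank(N^j), giving [2, 1, 1]. So we have 1 block(s) of size 3, 1 block(s) of size 1 → block sizes [3, 1]

Assembling the blocks gives a Jordan form
J =
  [2, 1, 0, 0]
  [0, 2, 1, 0]
  [0, 0, 2, 0]
  [0, 0, 0, 2]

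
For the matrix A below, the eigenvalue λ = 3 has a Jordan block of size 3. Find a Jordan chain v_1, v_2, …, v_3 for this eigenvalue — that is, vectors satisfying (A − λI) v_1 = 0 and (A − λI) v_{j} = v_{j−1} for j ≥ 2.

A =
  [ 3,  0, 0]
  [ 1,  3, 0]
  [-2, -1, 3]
A Jordan chain for λ = 3 of length 3:
v_1 = (0, 0, -1)ᵀ
v_2 = (0, 1, -2)ᵀ
v_3 = (1, 0, 0)ᵀ

Let N = A − (3)·I. We want v_3 with N^3 v_3 = 0 but N^2 v_3 ≠ 0; then v_{j-1} := N · v_j for j = 3, …, 2.

Pick v_3 = (1, 0, 0)ᵀ.
Then v_2 = N · v_3 = (0, 1, -2)ᵀ.
Then v_1 = N · v_2 = (0, 0, -1)ᵀ.

Sanity check: (A − (3)·I) v_1 = (0, 0, 0)ᵀ = 0. ✓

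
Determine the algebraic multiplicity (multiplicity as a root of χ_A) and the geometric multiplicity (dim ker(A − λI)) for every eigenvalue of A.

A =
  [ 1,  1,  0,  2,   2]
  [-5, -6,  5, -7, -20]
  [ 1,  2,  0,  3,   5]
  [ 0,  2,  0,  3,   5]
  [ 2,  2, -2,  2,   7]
λ = 1: alg = 5, geom = 2

Step 1 — factor the characteristic polynomial to read off the algebraic multiplicities:
  χ_A(x) = (x - 1)^5

Step 2 — compute geometric multiplicities via the rank-nullity identity g(λ) = n − rank(A − λI):
  rank(A − (1)·I) = 3, so dim ker(A − (1)·I) = n − 3 = 2

Summary:
  λ = 1: algebraic multiplicity = 5, geometric multiplicity = 2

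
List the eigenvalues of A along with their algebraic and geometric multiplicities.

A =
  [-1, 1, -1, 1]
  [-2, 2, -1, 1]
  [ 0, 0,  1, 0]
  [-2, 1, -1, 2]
λ = 1: alg = 4, geom = 3

Step 1 — factor the characteristic polynomial to read off the algebraic multiplicities:
  χ_A(x) = (x - 1)^4

Step 2 — compute geometric multiplicities via the rank-nullity identity g(λ) = n − rank(A − λI):
  rank(A − (1)·I) = 1, so dim ker(A − (1)·I) = n − 1 = 3

Summary:
  λ = 1: algebraic multiplicity = 4, geometric multiplicity = 3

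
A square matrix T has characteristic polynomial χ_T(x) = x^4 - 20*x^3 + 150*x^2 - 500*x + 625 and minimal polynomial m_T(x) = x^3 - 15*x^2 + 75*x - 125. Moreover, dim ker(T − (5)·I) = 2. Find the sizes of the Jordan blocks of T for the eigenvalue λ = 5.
Block sizes for λ = 5: [3, 1]

Step 1 — from the characteristic polynomial, algebraic multiplicity of λ = 5 is 4. From dim ker(T − (5)·I) = 2, there are exactly 2 Jordan blocks for λ = 5.
Step 2 — from the minimal polynomial, the factor (x − 5)^3 tells us the largest block for λ = 5 has size 3.
Step 3 — with total size 4, 2 blocks, and largest block 3, the block sizes (in nonincreasing order) are [3, 1].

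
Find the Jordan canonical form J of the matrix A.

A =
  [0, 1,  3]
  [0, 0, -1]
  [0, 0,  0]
J_3(0)

The characteristic polynomial is
  det(x·I − A) = x^3

Eigenvalues and multiplicities (the geometric multiplicity of λ is n − rank(A − λI), which equals the number of Jordan blocks for λ):
  λ = 0: algebraic multiplicity = 3, geometric multiplicity = 1

Determining the block sizes for each eigenvalue:
  λ = 0: one block (gm = 1), so the single block has size am = 3 → block sizes [3]

Assembling the blocks gives a Jordan form
J =
  [0, 1, 0]
  [0, 0, 1]
  [0, 0, 0]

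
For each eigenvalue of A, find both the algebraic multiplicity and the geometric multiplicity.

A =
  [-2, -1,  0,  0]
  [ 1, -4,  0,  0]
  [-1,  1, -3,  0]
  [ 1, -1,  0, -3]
λ = -3: alg = 4, geom = 3

Step 1 — factor the characteristic polynomial to read off the algebraic multiplicities:
  χ_A(x) = (x + 3)^4

Step 2 — compute geometric multiplicities via the rank-nullity identity g(λ) = n − rank(A − λI):
  rank(A − (-3)·I) = 1, so dim ker(A − (-3)·I) = n − 1 = 3

Summary:
  λ = -3: algebraic multiplicity = 4, geometric multiplicity = 3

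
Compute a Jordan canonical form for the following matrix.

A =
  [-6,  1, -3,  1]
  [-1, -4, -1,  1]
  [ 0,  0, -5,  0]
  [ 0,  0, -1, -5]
J_3(-5) ⊕ J_1(-5)

The characteristic polynomial is
  det(x·I − A) = x^4 + 20*x^3 + 150*x^2 + 500*x + 625 = (x + 5)^4

Eigenvalues and multiplicities (the geometric multiplicity of λ is n − rank(A − λI), which equals the number of Jordan blocks for λ):
  λ = -5: algebraic multiplicity = 4, geometric multiplicity = 2

Determining the block sizes for each eigenvalue:
  λ = -5: with am = 4 and gm = 2, the partition is not yet determined (e.g. several partitions of 4 into 2 parts exist). Let N = A − (-5)·I. Computing rank(N^1) = 2, rank(N^2) = 1, rank(N^3) = 0; the number of blocks of size ≥ j is rank(N^{j−1}) − rank(N^j), giving [2, 1, 1]. So we have 1 block(s) of size 3, 1 block(s) of size 1 → block sizes [3, 1]

Assembling the blocks gives a Jordan form
J =
  [-5,  1,  0,  0]
  [ 0, -5,  1,  0]
  [ 0,  0, -5,  0]
  [ 0,  0,  0, -5]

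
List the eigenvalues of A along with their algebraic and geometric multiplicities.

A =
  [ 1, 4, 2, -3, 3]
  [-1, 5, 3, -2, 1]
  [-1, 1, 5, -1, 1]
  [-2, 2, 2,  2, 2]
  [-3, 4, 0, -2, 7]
λ = 4: alg = 5, geom = 2

Step 1 — factor the characteristic polynomial to read off the algebraic multiplicities:
  χ_A(x) = (x - 4)^5

Step 2 — compute geometric multiplicities via the rank-nullity identity g(λ) = n − rank(A − λI):
  rank(A − (4)·I) = 3, so dim ker(A − (4)·I) = n − 3 = 2

Summary:
  λ = 4: algebraic multiplicity = 5, geometric multiplicity = 2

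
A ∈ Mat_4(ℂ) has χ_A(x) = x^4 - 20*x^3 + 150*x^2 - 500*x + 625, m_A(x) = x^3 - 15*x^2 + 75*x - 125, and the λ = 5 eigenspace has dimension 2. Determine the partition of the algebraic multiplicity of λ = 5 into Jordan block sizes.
Block sizes for λ = 5: [3, 1]

Step 1 — from the characteristic polynomial, algebraic multiplicity of λ = 5 is 4. From dim ker(A − (5)·I) = 2, there are exactly 2 Jordan blocks for λ = 5.
Step 2 — from the minimal polynomial, the factor (x − 5)^3 tells us the largest block for λ = 5 has size 3.
Step 3 — with total size 4, 2 blocks, and largest block 3, the block sizes (in nonincreasing order) are [3, 1].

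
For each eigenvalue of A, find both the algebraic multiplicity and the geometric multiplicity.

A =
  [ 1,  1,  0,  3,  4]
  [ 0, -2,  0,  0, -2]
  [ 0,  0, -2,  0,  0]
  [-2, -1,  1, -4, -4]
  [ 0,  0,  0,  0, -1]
λ = -2: alg = 3, geom = 2; λ = -1: alg = 2, geom = 2

Step 1 — factor the characteristic polynomial to read off the algebraic multiplicities:
  χ_A(x) = (x + 1)^2*(x + 2)^3

Step 2 — compute geometric multiplicities via the rank-nullity identity g(λ) = n − rank(A − λI):
  rank(A − (-2)·I) = 3, so dim ker(A − (-2)·I) = n − 3 = 2
  rank(A − (-1)·I) = 3, so dim ker(A − (-1)·I) = n − 3 = 2

Summary:
  λ = -2: algebraic multiplicity = 3, geometric multiplicity = 2
  λ = -1: algebraic multiplicity = 2, geometric multiplicity = 2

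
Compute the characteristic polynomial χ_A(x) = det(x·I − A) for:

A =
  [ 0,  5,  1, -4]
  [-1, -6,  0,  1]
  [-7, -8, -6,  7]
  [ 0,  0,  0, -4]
x^4 + 16*x^3 + 96*x^2 + 256*x + 256

Expanding det(x·I − A) (e.g. by cofactor expansion or by noting that A is similar to its Jordan form J, which has the same characteristic polynomial as A) gives
  χ_A(x) = x^4 + 16*x^3 + 96*x^2 + 256*x + 256
which factors as (x + 4)^4. The eigenvalues (with algebraic multiplicities) are λ = -4 with multiplicity 4.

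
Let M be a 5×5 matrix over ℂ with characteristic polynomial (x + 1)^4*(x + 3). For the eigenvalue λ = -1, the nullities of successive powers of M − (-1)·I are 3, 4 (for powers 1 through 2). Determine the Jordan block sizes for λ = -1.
Block sizes for λ = -1: [2, 1, 1]

From the dimensions of kernels of powers, the number of Jordan blocks of size at least j is d_j − d_{j−1} where d_j = dim ker(N^j) (with d_0 = 0). Computing the differences gives [3, 1].
The number of blocks of size exactly k is (#blocks of size ≥ k) − (#blocks of size ≥ k + 1), so the partition is: 2 block(s) of size 1, 1 block(s) of size 2.
In nonincreasing order the block sizes are [2, 1, 1].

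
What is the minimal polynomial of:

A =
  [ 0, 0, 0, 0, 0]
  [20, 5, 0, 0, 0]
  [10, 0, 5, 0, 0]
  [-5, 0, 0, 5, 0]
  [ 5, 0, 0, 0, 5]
x^2 - 5*x

The characteristic polynomial is χ_A(x) = x*(x - 5)^4, so the eigenvalues are known. The minimal polynomial is
  m_A(x) = Π_λ (x − λ)^{k_λ}
where k_λ is the size of the *largest* Jordan block for λ (equivalently, the smallest k with (A − λI)^k v = 0 for every generalised eigenvector v of λ).

  λ = 0: largest Jordan block has size 1, contributing (x − 0)
  λ = 5: largest Jordan block has size 1, contributing (x − 5)

So m_A(x) = x*(x - 5) = x^2 - 5*x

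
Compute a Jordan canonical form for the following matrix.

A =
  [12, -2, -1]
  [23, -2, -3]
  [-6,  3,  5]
J_3(5)

The characteristic polynomial is
  det(x·I − A) = x^3 - 15*x^2 + 75*x - 125 = (x - 5)^3

Eigenvalues and multiplicities (the geometric multiplicity of λ is n − rank(A − λI), which equals the number of Jordan blocks for λ):
  λ = 5: algebraic multiplicity = 3, geometric multiplicity = 1

Determining the block sizes for each eigenvalue:
  λ = 5: one block (gm = 1), so the single block has size am = 3 → block sizes [3]

Assembling the blocks gives a Jordan form
J =
  [5, 1, 0]
  [0, 5, 1]
  [0, 0, 5]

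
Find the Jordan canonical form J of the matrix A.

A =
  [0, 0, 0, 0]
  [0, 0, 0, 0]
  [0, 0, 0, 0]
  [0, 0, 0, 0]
J_1(0) ⊕ J_1(0) ⊕ J_1(0) ⊕ J_1(0)

The characteristic polynomial is
  det(x·I − A) = x^4

Eigenvalues and multiplicities (the geometric multiplicity of λ is n − rank(A − λI), which equals the number of Jordan blocks for λ):
  λ = 0: algebraic multiplicity = 4, geometric multiplicity = 4

Determining the block sizes for each eigenvalue:
  λ = 0: gm = am = 4, so every block has size 1 → block sizes [1, 1, 1, 1]

Assembling the blocks gives a Jordan form
J =
  [0, 0, 0, 0]
  [0, 0, 0, 0]
  [0, 0, 0, 0]
  [0, 0, 0, 0]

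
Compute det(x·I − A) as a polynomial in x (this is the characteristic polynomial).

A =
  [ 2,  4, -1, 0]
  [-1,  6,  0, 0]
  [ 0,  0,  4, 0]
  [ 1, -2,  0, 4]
x^4 - 16*x^3 + 96*x^2 - 256*x + 256

Expanding det(x·I − A) (e.g. by cofactor expansion or by noting that A is similar to its Jordan form J, which has the same characteristic polynomial as A) gives
  χ_A(x) = x^4 - 16*x^3 + 96*x^2 - 256*x + 256
which factors as (x - 4)^4. The eigenvalues (with algebraic multiplicities) are λ = 4 with multiplicity 4.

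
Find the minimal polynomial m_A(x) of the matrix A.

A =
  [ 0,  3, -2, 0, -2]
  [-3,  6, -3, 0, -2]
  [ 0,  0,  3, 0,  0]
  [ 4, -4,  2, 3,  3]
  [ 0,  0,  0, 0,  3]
x^3 - 9*x^2 + 27*x - 27

The characteristic polynomial is χ_A(x) = (x - 3)^5, so the eigenvalues are known. The minimal polynomial is
  m_A(x) = Π_λ (x − λ)^{k_λ}
where k_λ is the size of the *largest* Jordan block for λ (equivalently, the smallest k with (A − λI)^k v = 0 for every generalised eigenvector v of λ).

  λ = 3: largest Jordan block has size 3, contributing (x − 3)^3

So m_A(x) = (x - 3)^3 = x^3 - 9*x^2 + 27*x - 27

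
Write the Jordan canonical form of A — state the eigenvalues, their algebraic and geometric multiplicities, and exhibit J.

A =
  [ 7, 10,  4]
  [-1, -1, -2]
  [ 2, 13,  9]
J_3(5)

The characteristic polynomial is
  det(x·I − A) = x^3 - 15*x^2 + 75*x - 125 = (x - 5)^3

Eigenvalues and multiplicities (the geometric multiplicity of λ is n − rank(A − λI), which equals the number of Jordan blocks for λ):
  λ = 5: algebraic multiplicity = 3, geometric multiplicity = 1

Determining the block sizes for each eigenvalue:
  λ = 5: one block (gm = 1), so the single block has size am = 3 → block sizes [3]

Assembling the blocks gives a Jordan form
J =
  [5, 1, 0]
  [0, 5, 1]
  [0, 0, 5]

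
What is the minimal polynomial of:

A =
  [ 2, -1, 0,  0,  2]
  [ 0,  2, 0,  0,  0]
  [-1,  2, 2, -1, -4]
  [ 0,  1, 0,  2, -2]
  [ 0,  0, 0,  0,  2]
x^2 - 4*x + 4

The characteristic polynomial is χ_A(x) = (x - 2)^5, so the eigenvalues are known. The minimal polynomial is
  m_A(x) = Π_λ (x − λ)^{k_λ}
where k_λ is the size of the *largest* Jordan block for λ (equivalently, the smallest k with (A − λI)^k v = 0 for every generalised eigenvector v of λ).

  λ = 2: largest Jordan block has size 2, contributing (x − 2)^2

So m_A(x) = (x - 2)^2 = x^2 - 4*x + 4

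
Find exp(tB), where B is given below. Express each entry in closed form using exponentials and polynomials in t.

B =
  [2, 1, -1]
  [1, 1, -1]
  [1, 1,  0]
e^{tB} =
  [t^2*exp(t)/2 + t*exp(t) + exp(t), t*exp(t), -t^2*exp(t)/2 - t*exp(t)]
  [t*exp(t), exp(t), -t*exp(t)]
  [t^2*exp(t)/2 + t*exp(t), t*exp(t), -t^2*exp(t)/2 - t*exp(t) + exp(t)]

Strategy: write B = P · J · P⁻¹ where J is a Jordan canonical form, so e^{tB} = P · e^{tJ} · P⁻¹, and e^{tJ} can be computed block-by-block.

B has Jordan form
J =
  [1, 1, 0]
  [0, 1, 1]
  [0, 0, 1]
(up to reordering of blocks).

Per-block formulas:
  For a 3×3 Jordan block J_3(1): exp(t · J_3(1)) = e^(1t)·(I + t·N + (t^2/2)·N^2), where N is the 3×3 nilpotent shift.

After assembling e^{tJ} and conjugating by P, we get:

e^{tB} =
  [t^2*exp(t)/2 + t*exp(t) + exp(t), t*exp(t), -t^2*exp(t)/2 - t*exp(t)]
  [t*exp(t), exp(t), -t*exp(t)]
  [t^2*exp(t)/2 + t*exp(t), t*exp(t), -t^2*exp(t)/2 - t*exp(t) + exp(t)]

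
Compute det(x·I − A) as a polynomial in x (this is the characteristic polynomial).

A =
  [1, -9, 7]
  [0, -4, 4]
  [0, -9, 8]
x^3 - 5*x^2 + 8*x - 4

Expanding det(x·I − A) (e.g. by cofactor expansion or by noting that A is similar to its Jordan form J, which has the same characteristic polynomial as A) gives
  χ_A(x) = x^3 - 5*x^2 + 8*x - 4
which factors as (x - 2)^2*(x - 1). The eigenvalues (with algebraic multiplicities) are λ = 1 with multiplicity 1, λ = 2 with multiplicity 2.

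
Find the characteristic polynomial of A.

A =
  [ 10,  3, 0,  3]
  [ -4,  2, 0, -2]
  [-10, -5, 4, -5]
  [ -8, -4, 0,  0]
x^4 - 16*x^3 + 96*x^2 - 256*x + 256

Expanding det(x·I − A) (e.g. by cofactor expansion or by noting that A is similar to its Jordan form J, which has the same characteristic polynomial as A) gives
  χ_A(x) = x^4 - 16*x^3 + 96*x^2 - 256*x + 256
which factors as (x - 4)^4. The eigenvalues (with algebraic multiplicities) are λ = 4 with multiplicity 4.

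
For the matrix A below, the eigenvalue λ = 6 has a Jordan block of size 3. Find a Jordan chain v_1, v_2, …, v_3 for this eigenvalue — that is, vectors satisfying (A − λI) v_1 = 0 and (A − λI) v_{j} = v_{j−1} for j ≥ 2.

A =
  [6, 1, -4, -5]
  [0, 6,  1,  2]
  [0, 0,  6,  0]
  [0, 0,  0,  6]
A Jordan chain for λ = 6 of length 3:
v_1 = (1, 0, 0, 0)ᵀ
v_2 = (-4, 1, 0, 0)ᵀ
v_3 = (0, 0, 1, 0)ᵀ

Let N = A − (6)·I. We want v_3 with N^3 v_3 = 0 but N^2 v_3 ≠ 0; then v_{j-1} := N · v_j for j = 3, …, 2.

Pick v_3 = (0, 0, 1, 0)ᵀ.
Then v_2 = N · v_3 = (-4, 1, 0, 0)ᵀ.
Then v_1 = N · v_2 = (1, 0, 0, 0)ᵀ.

Sanity check: (A − (6)·I) v_1 = (0, 0, 0, 0)ᵀ = 0. ✓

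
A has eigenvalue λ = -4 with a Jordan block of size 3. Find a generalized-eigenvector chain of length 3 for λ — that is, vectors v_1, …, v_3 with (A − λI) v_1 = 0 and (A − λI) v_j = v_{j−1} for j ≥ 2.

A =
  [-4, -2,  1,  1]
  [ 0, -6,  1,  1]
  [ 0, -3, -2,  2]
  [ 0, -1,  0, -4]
A Jordan chain for λ = -4 of length 3:
v_1 = (0, 0, -2, 2)ᵀ
v_2 = (-2, -2, -3, -1)ᵀ
v_3 = (0, 1, 0, 0)ᵀ

Let N = A − (-4)·I. We want v_3 with N^3 v_3 = 0 but N^2 v_3 ≠ 0; then v_{j-1} := N · v_j for j = 3, …, 2.

Pick v_3 = (0, 1, 0, 0)ᵀ.
Then v_2 = N · v_3 = (-2, -2, -3, -1)ᵀ.
Then v_1 = N · v_2 = (0, 0, -2, 2)ᵀ.

Sanity check: (A − (-4)·I) v_1 = (0, 0, 0, 0)ᵀ = 0. ✓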